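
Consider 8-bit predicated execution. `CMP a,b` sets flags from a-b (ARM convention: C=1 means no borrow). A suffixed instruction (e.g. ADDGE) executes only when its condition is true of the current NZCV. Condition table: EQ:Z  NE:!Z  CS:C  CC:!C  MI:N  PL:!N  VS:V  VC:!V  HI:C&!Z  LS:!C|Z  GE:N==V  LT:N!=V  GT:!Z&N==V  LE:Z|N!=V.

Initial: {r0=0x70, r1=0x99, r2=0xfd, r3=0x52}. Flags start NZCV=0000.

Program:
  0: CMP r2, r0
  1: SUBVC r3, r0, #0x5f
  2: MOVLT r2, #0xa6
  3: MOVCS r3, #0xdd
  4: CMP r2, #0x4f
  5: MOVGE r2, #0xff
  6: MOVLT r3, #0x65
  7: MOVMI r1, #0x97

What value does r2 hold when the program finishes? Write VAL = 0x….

[0] flags=1010 → (cmp)
[1] flags=1010 VC?T → r3=0x11
[2] flags=1010 LT?T → r2=0xa6
[3] flags=1010 CS?T → r3=0xdd
[4] flags=0011 → (cmp)
[5] flags=0011 GE?F → skip
[6] flags=0011 LT?T → r3=0x65
[7] flags=0011 MI?F → skip

VAL = 0xa6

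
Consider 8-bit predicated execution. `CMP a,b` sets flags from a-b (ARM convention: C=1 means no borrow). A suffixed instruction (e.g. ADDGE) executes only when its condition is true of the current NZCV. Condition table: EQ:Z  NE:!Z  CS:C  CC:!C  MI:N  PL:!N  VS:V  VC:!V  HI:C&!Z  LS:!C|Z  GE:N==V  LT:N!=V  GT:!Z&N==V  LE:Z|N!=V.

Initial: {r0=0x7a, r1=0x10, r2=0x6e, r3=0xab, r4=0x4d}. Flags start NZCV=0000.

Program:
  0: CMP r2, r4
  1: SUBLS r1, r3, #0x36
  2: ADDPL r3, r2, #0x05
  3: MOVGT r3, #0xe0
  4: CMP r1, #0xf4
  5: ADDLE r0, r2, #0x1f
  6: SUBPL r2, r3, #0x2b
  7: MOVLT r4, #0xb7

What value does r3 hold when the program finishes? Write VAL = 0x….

[0] flags=0010 → (cmp)
[1] flags=0010 LS?F → skip
[2] flags=0010 PL?T → r3=0x73
[3] flags=0010 GT?T → r3=0xe0
[4] flags=0000 → (cmp)
[5] flags=0000 LE?F → skip
[6] flags=0000 PL?T → r2=0xb5
[7] flags=0000 LT?F → skip

VAL = 0xe0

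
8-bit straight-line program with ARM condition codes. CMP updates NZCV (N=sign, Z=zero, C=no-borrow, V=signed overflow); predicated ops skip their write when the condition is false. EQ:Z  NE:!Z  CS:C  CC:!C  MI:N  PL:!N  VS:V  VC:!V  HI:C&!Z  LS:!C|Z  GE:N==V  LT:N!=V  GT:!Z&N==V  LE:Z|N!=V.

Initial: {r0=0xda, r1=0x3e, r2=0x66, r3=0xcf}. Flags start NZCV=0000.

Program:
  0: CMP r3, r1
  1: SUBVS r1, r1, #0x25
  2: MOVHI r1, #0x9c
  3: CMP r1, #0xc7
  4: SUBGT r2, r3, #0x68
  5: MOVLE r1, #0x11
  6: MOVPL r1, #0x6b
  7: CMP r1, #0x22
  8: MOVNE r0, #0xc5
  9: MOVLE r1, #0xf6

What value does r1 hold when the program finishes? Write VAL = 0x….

VAL = 0xf6

[0] flags=1010 → (cmp)
[1] flags=1010 VS?F → skip
[2] flags=1010 HI?T → r1=0x9c
[3] flags=1000 → (cmp)
[4] flags=1000 GT?F → skip
[5] flags=1000 LE?T → r1=0x11
[6] flags=1000 PL?F → skip
[7] flags=1000 → (cmp)
[8] flags=1000 NE?T → r0=0xc5
[9] flags=1000 LE?T → r1=0xf6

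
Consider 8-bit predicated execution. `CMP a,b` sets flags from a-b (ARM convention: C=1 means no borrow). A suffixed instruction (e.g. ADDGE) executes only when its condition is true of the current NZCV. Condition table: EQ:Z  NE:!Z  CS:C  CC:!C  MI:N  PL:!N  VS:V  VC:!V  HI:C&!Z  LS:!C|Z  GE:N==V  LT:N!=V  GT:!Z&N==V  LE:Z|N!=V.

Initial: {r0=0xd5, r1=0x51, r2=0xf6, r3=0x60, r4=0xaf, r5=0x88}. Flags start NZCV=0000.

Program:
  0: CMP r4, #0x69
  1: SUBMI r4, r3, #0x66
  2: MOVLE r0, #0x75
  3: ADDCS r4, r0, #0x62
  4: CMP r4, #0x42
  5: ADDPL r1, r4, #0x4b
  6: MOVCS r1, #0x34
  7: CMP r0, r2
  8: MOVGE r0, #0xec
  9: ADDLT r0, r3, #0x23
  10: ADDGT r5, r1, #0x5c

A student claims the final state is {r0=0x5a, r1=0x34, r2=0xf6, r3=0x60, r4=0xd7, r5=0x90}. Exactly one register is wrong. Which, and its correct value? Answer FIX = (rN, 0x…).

0: ✓ CMP  NZCV=0011
1: · SUBMI
2: ✓ MOVLE  r0←0x75
3: ✓ ADDCS  r4←0xd7
4: ✓ CMP  NZCV=1010
5: · ADDPL
6: ✓ MOVCS  r1←0x34
7: ✓ CMP  NZCV=0000
8: ✓ MOVGE  r0←0xec
9: · ADDLT
10: ✓ ADDGT  r5←0x90

FIX = (r0, 0xec)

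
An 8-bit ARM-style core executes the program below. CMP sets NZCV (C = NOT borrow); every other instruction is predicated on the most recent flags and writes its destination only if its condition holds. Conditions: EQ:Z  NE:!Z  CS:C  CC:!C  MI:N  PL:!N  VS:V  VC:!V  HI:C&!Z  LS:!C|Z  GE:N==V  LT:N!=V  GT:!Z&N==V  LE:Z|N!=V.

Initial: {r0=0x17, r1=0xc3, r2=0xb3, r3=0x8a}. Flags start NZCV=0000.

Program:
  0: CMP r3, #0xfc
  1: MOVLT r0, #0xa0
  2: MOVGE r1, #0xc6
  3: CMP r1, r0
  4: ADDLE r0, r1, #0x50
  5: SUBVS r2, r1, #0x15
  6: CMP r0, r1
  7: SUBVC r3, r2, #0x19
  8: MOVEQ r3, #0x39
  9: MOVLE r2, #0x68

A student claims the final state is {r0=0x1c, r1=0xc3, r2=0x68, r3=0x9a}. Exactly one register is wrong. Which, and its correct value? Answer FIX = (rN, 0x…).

0: ✓ CMP  NZCV=1000
1: ✓ MOVLT  r0←0xa0
2: · MOVGE
3: ✓ CMP  NZCV=0010
4: · ADDLE
5: · SUBVS
6: ✓ CMP  NZCV=1000
7: ✓ SUBVC  r3←0x9a
8: · MOVEQ
9: ✓ MOVLE  r2←0x68

FIX = (r0, 0xa0)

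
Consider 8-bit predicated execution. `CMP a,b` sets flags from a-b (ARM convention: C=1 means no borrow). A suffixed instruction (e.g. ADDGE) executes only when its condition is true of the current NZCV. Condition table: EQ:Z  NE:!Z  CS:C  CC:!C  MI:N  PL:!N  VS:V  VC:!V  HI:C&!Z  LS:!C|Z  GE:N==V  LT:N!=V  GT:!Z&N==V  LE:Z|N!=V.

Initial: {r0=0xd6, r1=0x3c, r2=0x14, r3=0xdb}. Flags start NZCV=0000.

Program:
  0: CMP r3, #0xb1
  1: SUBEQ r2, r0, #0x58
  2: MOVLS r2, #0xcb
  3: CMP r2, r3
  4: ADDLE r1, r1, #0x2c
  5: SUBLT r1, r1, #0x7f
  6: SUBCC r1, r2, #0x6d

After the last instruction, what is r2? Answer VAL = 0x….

[0] flags=0010 → (cmp)
[1] flags=0010 EQ?F → skip
[2] flags=0010 LS?F → skip
[3] flags=0000 → (cmp)
[4] flags=0000 LE?F → skip
[5] flags=0000 LT?F → skip
[6] flags=0000 CC?T → r1=0xa7

VAL = 0x14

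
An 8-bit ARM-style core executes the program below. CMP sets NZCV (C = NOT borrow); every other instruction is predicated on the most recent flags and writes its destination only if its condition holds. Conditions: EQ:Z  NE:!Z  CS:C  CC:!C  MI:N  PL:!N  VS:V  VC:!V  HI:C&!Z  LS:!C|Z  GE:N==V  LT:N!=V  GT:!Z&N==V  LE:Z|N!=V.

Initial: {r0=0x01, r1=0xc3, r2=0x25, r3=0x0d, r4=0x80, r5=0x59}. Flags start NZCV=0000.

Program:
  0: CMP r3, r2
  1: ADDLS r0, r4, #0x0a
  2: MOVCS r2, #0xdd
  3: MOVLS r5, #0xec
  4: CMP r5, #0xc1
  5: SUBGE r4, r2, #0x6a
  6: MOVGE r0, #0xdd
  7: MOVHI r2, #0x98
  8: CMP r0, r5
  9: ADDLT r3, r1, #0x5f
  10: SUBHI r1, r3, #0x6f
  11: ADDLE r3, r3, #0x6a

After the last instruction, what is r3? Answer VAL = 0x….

[0] flags=1000 → (cmp)
[1] flags=1000 LS?T → r0=0x8a
[2] flags=1000 CS?F → skip
[3] flags=1000 LS?T → r5=0xec
[4] flags=0010 → (cmp)
[5] flags=0010 GE?T → r4=0xbb
[6] flags=0010 GE?T → r0=0xdd
[7] flags=0010 HI?T → r2=0x98
[8] flags=1000 → (cmp)
[9] flags=1000 LT?T → r3=0x22
[10] flags=1000 HI?F → skip
[11] flags=1000 LE?T → r3=0x8c

VAL = 0x8c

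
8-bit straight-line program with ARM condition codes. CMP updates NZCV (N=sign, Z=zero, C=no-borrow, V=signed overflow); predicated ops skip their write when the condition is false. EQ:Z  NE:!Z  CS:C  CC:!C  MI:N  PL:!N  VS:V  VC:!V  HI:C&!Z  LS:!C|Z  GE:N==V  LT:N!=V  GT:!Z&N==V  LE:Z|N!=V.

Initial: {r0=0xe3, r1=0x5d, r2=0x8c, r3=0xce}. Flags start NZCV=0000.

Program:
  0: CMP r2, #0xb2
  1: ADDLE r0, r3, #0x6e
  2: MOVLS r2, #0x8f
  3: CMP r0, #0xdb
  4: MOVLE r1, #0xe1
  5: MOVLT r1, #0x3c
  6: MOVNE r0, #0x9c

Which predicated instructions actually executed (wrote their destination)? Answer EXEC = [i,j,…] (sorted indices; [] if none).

EXEC = [1,2,6]

[0] flags=1000 → (cmp)
[1] flags=1000 LE?T → r0=0x3c
[2] flags=1000 LS?T → r2=0x8f
[3] flags=0000 → (cmp)
[4] flags=0000 LE?F → skip
[5] flags=0000 LT?F → skip
[6] flags=0000 NE?T → r0=0x9c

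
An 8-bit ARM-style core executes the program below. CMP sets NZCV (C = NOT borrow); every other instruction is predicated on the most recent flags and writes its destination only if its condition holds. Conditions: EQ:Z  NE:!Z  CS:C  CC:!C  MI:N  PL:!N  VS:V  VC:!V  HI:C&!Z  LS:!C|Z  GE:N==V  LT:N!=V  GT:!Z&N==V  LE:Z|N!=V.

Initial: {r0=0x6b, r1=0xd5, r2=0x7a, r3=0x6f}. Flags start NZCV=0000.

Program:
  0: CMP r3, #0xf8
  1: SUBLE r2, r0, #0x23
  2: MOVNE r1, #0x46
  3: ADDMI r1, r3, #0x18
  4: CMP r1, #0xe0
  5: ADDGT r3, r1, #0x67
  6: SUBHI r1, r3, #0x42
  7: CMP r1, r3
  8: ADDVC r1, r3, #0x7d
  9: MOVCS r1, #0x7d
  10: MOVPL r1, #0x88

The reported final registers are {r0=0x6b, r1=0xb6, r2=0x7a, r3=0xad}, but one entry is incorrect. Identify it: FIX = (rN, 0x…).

FIX = (r1, 0x46)

[0] flags=0000 → (cmp)
[1] flags=0000 LE?F → skip
[2] flags=0000 NE?T → r1=0x46
[3] flags=0000 MI?F → skip
[4] flags=0000 → (cmp)
[5] flags=0000 GT?T → r3=0xad
[6] flags=0000 HI?F → skip
[7] flags=1001 → (cmp)
[8] flags=1001 VC?F → skip
[9] flags=1001 CS?F → skip
[10] flags=1001 PL?F → skip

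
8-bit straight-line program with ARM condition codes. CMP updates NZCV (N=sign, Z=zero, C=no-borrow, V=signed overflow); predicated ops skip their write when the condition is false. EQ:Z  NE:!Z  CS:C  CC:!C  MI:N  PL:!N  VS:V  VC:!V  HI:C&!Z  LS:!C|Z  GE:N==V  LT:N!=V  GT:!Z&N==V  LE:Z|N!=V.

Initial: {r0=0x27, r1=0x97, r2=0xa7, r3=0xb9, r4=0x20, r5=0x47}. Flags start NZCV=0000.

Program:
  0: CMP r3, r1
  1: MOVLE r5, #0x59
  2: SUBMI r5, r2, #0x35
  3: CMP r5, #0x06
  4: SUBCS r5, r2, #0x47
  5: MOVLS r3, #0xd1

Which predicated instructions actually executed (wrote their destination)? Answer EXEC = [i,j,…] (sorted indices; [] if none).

0: ✓ CMP  NZCV=0010
1: · MOVLE
2: · SUBMI
3: ✓ CMP  NZCV=0010
4: ✓ SUBCS  r5←0x60
5: · MOVLS

EXEC = [4]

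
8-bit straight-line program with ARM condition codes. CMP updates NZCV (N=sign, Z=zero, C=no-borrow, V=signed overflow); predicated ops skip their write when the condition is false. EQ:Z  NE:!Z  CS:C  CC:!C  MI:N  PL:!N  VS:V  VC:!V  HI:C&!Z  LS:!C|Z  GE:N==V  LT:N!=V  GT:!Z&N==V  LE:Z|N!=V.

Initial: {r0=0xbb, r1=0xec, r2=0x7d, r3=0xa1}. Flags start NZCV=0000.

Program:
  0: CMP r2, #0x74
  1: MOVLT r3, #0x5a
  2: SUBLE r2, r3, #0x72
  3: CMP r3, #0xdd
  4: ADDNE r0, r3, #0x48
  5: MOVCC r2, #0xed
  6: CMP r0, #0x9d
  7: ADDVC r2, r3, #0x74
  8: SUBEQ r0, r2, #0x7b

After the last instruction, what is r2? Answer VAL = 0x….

0: ✓ CMP  NZCV=0010
1: · MOVLT
2: · SUBLE
3: ✓ CMP  NZCV=1000
4: ✓ ADDNE  r0←0xe9
5: ✓ MOVCC  r2←0xed
6: ✓ CMP  NZCV=0010
7: ✓ ADDVC  r2←0x15
8: · SUBEQ

VAL = 0x15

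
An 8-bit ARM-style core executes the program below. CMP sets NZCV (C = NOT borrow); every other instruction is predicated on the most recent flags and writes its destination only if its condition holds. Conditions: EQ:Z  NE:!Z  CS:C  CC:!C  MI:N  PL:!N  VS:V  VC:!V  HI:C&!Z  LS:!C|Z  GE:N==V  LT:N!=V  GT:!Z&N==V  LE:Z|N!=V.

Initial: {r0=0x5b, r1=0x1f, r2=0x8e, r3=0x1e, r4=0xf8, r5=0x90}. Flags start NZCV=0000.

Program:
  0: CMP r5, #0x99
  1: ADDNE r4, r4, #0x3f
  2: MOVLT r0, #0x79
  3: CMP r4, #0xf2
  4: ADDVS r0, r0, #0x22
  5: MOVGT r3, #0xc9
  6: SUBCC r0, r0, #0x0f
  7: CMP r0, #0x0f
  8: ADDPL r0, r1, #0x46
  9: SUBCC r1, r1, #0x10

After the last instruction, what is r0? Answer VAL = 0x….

VAL = 0x65

0: ✓ CMP  NZCV=1000
1: ✓ ADDNE  r4←0x37
2: ✓ MOVLT  r0←0x79
3: ✓ CMP  NZCV=0000
4: · ADDVS
5: ✓ MOVGT  r3←0xc9
6: ✓ SUBCC  r0←0x6a
7: ✓ CMP  NZCV=0010
8: ✓ ADDPL  r0←0x65
9: · SUBCC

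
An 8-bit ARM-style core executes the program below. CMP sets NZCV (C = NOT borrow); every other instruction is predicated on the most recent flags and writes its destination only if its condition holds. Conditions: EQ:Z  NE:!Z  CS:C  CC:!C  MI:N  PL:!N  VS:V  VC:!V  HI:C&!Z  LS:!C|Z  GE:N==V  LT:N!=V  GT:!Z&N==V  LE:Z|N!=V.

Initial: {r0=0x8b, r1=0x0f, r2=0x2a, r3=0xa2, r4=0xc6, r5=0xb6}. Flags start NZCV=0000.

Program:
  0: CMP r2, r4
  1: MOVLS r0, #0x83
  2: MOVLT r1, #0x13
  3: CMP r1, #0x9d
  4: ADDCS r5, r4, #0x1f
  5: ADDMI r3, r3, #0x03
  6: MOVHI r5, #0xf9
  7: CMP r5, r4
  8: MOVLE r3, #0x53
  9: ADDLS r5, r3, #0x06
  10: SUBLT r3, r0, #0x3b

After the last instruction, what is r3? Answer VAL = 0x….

VAL = 0x48

0: ✓ CMP  NZCV=0000
1: ✓ MOVLS  r0←0x83
2: · MOVLT
3: ✓ CMP  NZCV=0000
4: · ADDCS
5: · ADDMI
6: · MOVHI
7: ✓ CMP  NZCV=1000
8: ✓ MOVLE  r3←0x53
9: ✓ ADDLS  r5←0x59
10: ✓ SUBLT  r3←0x48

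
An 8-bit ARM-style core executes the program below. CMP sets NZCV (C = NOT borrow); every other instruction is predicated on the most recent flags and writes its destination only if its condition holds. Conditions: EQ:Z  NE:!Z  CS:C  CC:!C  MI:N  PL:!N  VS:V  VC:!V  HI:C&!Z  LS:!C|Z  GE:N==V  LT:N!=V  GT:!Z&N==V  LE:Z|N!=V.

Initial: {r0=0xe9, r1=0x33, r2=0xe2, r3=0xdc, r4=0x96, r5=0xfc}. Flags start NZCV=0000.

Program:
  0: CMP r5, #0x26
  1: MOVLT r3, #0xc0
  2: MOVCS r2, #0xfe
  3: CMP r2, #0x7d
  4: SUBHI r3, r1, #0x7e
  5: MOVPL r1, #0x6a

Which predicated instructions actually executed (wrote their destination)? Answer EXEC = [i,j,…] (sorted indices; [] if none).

[0] flags=1010 → (cmp)
[1] flags=1010 LT?T → r3=0xc0
[2] flags=1010 CS?T → r2=0xfe
[3] flags=1010 → (cmp)
[4] flags=1010 HI?T → r3=0xb5
[5] flags=1010 PL?F → skip

EXEC = [1,2,4]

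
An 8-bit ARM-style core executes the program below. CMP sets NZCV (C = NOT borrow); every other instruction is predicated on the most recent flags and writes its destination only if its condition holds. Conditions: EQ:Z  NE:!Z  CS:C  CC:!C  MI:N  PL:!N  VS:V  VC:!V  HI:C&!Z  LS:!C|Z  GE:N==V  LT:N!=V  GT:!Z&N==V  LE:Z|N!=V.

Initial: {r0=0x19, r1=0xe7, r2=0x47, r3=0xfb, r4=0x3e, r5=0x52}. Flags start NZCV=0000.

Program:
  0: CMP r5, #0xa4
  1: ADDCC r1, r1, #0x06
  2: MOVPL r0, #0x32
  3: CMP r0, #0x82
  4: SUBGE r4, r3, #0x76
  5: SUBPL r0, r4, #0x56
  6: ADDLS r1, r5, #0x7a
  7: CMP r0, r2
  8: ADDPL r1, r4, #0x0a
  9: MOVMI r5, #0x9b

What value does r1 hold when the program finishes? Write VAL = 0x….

[0] flags=1001 → (cmp)
[1] flags=1001 CC?T → r1=0xed
[2] flags=1001 PL?F → skip
[3] flags=1001 → (cmp)
[4] flags=1001 GE?T → r4=0x85
[5] flags=1001 PL?F → skip
[6] flags=1001 LS?T → r1=0xcc
[7] flags=1000 → (cmp)
[8] flags=1000 PL?F → skip
[9] flags=1000 MI?T → r5=0x9b

VAL = 0xcc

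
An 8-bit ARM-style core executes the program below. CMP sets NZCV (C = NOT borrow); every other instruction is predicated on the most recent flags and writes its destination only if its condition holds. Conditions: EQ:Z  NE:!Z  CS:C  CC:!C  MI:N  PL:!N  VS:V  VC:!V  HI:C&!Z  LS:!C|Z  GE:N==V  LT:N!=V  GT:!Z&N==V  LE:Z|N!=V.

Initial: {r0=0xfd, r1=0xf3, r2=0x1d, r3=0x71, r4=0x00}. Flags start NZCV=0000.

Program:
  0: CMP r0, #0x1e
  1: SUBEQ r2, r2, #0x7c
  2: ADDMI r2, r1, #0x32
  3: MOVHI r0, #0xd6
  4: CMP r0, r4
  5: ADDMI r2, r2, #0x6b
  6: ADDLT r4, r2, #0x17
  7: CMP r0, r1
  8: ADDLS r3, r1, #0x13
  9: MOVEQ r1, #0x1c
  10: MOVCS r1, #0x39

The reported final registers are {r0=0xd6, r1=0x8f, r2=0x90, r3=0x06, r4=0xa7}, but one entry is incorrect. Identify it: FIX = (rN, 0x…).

FIX = (r1, 0xf3)

[0] flags=1010 → (cmp)
[1] flags=1010 EQ?F → skip
[2] flags=1010 MI?T → r2=0x25
[3] flags=1010 HI?T → r0=0xd6
[4] flags=1010 → (cmp)
[5] flags=1010 MI?T → r2=0x90
[6] flags=1010 LT?T → r4=0xa7
[7] flags=1000 → (cmp)
[8] flags=1000 LS?T → r3=0x06
[9] flags=1000 EQ?F → skip
[10] flags=1000 CS?F → skip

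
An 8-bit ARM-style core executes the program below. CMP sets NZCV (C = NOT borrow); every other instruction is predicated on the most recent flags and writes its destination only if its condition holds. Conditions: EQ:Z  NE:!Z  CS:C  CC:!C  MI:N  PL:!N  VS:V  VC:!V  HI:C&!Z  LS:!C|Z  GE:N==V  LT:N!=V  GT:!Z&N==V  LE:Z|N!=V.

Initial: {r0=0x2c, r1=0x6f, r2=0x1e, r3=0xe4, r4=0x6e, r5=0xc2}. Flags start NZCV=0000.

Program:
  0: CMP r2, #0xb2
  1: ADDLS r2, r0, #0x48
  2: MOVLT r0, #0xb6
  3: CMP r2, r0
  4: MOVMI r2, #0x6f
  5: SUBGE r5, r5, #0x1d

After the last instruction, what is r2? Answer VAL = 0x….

0: ✓ CMP  NZCV=0000
1: ✓ ADDLS  r2←0x74
2: · MOVLT
3: ✓ CMP  NZCV=0010
4: · MOVMI
5: ✓ SUBGE  r5←0xa5

VAL = 0x74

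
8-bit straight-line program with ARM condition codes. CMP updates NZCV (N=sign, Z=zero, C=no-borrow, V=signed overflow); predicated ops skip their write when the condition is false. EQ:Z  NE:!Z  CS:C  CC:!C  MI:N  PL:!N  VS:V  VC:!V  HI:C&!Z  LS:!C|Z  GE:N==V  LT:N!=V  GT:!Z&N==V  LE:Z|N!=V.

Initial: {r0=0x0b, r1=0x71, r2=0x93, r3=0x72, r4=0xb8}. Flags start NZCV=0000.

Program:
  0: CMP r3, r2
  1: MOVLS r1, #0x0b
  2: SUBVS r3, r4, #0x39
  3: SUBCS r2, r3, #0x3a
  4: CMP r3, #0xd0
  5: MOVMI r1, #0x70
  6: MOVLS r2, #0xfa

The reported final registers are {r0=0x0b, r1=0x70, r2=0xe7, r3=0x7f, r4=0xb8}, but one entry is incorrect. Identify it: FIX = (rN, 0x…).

[0] flags=1001 → (cmp)
[1] flags=1001 LS?T → r1=0x0b
[2] flags=1001 VS?T → r3=0x7f
[3] flags=1001 CS?F → skip
[4] flags=1001 → (cmp)
[5] flags=1001 MI?T → r1=0x70
[6] flags=1001 LS?T → r2=0xfa

FIX = (r2, 0xfa)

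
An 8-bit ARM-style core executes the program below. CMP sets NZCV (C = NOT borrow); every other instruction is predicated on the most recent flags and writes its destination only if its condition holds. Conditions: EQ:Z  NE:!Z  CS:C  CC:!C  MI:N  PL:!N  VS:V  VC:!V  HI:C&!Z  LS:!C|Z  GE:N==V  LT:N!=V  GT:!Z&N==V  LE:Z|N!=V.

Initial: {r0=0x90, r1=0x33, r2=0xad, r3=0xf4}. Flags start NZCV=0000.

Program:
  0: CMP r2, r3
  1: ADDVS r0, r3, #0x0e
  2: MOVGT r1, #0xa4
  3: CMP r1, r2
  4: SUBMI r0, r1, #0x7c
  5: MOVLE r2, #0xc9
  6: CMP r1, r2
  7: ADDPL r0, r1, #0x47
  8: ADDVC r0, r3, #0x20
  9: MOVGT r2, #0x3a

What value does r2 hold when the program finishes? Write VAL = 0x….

[0] flags=1000 → (cmp)
[1] flags=1000 VS?F → skip
[2] flags=1000 GT?F → skip
[3] flags=1001 → (cmp)
[4] flags=1001 MI?T → r0=0xb7
[5] flags=1001 LE?F → skip
[6] flags=1001 → (cmp)
[7] flags=1001 PL?F → skip
[8] flags=1001 VC?F → skip
[9] flags=1001 GT?T → r2=0x3a

VAL = 0x3a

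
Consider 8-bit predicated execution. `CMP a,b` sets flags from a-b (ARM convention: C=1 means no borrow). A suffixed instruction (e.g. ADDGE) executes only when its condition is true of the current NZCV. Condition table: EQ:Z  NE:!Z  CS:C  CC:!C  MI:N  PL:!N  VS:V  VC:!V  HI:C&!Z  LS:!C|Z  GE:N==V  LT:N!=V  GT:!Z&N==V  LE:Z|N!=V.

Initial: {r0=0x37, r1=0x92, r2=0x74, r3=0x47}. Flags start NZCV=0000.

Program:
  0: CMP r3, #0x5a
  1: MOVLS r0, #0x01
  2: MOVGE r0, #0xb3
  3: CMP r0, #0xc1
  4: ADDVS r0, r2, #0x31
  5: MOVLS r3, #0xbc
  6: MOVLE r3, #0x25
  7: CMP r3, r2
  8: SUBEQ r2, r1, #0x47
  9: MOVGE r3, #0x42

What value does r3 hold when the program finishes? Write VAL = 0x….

VAL = 0xbc

0: ✓ CMP  NZCV=1000
1: ✓ MOVLS  r0←0x01
2: · MOVGE
3: ✓ CMP  NZCV=0000
4: · ADDVS
5: ✓ MOVLS  r3←0xbc
6: · MOVLE
7: ✓ CMP  NZCV=0011
8: · SUBEQ
9: · MOVGE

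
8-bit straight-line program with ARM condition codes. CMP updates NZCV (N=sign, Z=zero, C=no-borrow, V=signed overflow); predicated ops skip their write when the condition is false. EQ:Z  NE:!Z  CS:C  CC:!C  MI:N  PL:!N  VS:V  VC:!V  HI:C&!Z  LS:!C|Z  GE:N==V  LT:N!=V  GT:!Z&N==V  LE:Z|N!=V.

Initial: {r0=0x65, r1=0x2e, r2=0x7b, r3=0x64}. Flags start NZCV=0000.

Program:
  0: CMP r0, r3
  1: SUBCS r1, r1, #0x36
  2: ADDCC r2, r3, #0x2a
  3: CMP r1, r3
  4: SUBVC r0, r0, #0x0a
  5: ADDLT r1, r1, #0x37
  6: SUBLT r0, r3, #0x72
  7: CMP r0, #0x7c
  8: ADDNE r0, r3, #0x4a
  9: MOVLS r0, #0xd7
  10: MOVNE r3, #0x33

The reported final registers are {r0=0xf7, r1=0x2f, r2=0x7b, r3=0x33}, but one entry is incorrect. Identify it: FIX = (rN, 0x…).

FIX = (r0, 0xae)

[0] flags=0010 → (cmp)
[1] flags=0010 CS?T → r1=0xf8
[2] flags=0010 CC?F → skip
[3] flags=1010 → (cmp)
[4] flags=1010 VC?T → r0=0x5b
[5] flags=1010 LT?T → r1=0x2f
[6] flags=1010 LT?T → r0=0xf2
[7] flags=0011 → (cmp)
[8] flags=0011 NE?T → r0=0xae
[9] flags=0011 LS?F → skip
[10] flags=0011 NE?T → r3=0x33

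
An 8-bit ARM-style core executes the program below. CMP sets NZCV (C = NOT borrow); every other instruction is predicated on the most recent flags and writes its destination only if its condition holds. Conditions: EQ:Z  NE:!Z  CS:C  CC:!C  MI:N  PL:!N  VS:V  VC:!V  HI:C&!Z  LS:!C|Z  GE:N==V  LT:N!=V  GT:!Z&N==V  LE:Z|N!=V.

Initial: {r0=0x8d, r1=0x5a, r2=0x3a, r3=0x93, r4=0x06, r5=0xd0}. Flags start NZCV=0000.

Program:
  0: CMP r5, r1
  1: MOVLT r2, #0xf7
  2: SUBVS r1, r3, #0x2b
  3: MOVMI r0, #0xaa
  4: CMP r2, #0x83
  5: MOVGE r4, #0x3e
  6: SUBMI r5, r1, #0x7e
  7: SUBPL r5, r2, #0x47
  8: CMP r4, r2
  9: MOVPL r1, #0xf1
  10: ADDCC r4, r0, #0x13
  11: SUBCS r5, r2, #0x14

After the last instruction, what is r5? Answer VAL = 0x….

[0] flags=0011 → (cmp)
[1] flags=0011 LT?T → r2=0xf7
[2] flags=0011 VS?T → r1=0x68
[3] flags=0011 MI?F → skip
[4] flags=0010 → (cmp)
[5] flags=0010 GE?T → r4=0x3e
[6] flags=0010 MI?F → skip
[7] flags=0010 PL?T → r5=0xb0
[8] flags=0000 → (cmp)
[9] flags=0000 PL?T → r1=0xf1
[10] flags=0000 CC?T → r4=0xa0
[11] flags=0000 CS?F → skip

VAL = 0xb0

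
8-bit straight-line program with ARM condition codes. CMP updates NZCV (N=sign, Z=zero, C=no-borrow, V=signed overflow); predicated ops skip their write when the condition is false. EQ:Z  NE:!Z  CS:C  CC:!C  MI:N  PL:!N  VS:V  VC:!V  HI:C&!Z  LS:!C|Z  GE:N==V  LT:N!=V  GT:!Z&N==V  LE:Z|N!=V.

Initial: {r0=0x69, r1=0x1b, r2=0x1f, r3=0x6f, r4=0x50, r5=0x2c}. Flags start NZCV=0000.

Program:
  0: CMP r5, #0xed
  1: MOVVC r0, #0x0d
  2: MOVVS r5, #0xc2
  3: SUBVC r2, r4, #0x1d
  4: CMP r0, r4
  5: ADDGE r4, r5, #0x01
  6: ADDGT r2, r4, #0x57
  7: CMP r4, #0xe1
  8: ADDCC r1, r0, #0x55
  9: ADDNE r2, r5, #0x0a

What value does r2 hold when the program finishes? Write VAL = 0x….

0: ✓ CMP  NZCV=0000
1: ✓ MOVVC  r0←0x0d
2: · MOVVS
3: ✓ SUBVC  r2←0x33
4: ✓ CMP  NZCV=1000
5: · ADDGE
6: · ADDGT
7: ✓ CMP  NZCV=0000
8: ✓ ADDCC  r1←0x62
9: ✓ ADDNE  r2←0x36

VAL = 0x36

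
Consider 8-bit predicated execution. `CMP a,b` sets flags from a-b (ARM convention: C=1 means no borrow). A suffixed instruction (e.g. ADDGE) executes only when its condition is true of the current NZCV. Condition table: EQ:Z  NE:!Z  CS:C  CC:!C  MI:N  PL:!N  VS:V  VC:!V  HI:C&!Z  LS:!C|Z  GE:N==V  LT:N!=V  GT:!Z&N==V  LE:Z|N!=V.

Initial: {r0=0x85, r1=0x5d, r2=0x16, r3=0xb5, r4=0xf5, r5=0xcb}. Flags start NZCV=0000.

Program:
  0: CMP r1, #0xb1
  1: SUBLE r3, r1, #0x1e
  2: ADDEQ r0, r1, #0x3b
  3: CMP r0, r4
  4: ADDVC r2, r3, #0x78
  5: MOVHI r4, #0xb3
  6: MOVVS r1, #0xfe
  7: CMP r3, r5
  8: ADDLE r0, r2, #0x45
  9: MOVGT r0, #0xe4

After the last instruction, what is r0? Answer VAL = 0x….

VAL = 0x72

0: ✓ CMP  NZCV=1001
1: · SUBLE
2: · ADDEQ
3: ✓ CMP  NZCV=1000
4: ✓ ADDVC  r2←0x2d
5: · MOVHI
6: · MOVVS
7: ✓ CMP  NZCV=1000
8: ✓ ADDLE  r0←0x72
9: · MOVGT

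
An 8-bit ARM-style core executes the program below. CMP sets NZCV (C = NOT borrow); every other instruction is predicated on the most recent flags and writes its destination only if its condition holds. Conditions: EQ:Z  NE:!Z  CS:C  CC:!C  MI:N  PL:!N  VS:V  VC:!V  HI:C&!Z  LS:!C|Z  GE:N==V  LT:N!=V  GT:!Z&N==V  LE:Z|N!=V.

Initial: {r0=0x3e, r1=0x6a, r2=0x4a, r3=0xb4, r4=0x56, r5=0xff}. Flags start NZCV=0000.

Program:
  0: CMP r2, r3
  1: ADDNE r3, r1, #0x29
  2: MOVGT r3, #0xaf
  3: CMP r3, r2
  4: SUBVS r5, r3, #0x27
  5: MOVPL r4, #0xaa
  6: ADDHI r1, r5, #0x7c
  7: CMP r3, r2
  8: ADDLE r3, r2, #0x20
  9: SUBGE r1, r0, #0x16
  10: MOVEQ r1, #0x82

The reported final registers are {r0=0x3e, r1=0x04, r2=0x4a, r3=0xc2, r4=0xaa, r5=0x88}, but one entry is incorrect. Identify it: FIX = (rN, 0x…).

0: ✓ CMP  NZCV=1001
1: ✓ ADDNE  r3←0x93
2: ✓ MOVGT  r3←0xaf
3: ✓ CMP  NZCV=0011
4: ✓ SUBVS  r5←0x88
5: ✓ MOVPL  r4←0xaa
6: ✓ ADDHI  r1←0x04
7: ✓ CMP  NZCV=0011
8: ✓ ADDLE  r3←0x6a
9: · SUBGE
10: · MOVEQ

FIX = (r3, 0x6a)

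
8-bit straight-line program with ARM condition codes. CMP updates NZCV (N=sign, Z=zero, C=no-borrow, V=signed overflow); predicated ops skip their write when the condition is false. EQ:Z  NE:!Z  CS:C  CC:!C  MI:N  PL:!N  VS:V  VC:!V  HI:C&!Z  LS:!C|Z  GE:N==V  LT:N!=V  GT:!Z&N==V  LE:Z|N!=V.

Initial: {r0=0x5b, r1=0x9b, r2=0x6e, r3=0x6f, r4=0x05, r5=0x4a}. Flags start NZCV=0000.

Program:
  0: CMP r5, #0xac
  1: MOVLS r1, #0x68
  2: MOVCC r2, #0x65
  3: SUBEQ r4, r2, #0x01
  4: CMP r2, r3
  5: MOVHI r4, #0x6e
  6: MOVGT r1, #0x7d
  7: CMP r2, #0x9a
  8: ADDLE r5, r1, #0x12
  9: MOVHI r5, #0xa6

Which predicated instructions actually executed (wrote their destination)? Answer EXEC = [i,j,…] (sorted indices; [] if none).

[0] flags=1001 → (cmp)
[1] flags=1001 LS?T → r1=0x68
[2] flags=1001 CC?T → r2=0x65
[3] flags=1001 EQ?F → skip
[4] flags=1000 → (cmp)
[5] flags=1000 HI?F → skip
[6] flags=1000 GT?F → skip
[7] flags=1001 → (cmp)
[8] flags=1001 LE?F → skip
[9] flags=1001 HI?F → skip

EXEC = [1,2]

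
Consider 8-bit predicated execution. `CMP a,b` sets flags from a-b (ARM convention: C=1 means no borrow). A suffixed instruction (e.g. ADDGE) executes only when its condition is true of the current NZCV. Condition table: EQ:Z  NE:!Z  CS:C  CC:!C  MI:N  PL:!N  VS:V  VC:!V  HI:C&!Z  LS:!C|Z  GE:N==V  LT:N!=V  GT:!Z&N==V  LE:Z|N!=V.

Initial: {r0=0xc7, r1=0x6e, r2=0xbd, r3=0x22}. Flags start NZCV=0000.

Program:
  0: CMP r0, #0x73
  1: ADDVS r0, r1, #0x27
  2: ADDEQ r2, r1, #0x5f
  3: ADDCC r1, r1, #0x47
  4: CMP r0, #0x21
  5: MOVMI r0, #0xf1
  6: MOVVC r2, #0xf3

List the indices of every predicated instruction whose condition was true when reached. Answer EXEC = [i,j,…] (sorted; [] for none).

EXEC = [1]

[0] flags=0011 → (cmp)
[1] flags=0011 VS?T → r0=0x95
[2] flags=0011 EQ?F → skip
[3] flags=0011 CC?F → skip
[4] flags=0011 → (cmp)
[5] flags=0011 MI?F → skip
[6] flags=0011 VC?F → skip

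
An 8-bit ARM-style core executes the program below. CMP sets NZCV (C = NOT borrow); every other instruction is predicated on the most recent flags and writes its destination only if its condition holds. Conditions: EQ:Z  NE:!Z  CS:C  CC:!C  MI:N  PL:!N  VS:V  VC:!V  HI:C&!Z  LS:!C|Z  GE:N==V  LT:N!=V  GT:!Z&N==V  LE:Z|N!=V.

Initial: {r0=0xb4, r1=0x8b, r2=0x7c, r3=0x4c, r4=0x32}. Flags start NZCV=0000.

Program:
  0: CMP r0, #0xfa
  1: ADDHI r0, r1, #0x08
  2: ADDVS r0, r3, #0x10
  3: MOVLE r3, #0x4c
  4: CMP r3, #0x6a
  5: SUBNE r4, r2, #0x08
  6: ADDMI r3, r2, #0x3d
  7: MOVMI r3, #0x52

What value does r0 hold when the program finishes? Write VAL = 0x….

0: ✓ CMP  NZCV=1000
1: · ADDHI
2: · ADDVS
3: ✓ MOVLE  r3←0x4c
4: ✓ CMP  NZCV=1000
5: ✓ SUBNE  r4←0x74
6: ✓ ADDMI  r3←0xb9
7: ✓ MOVMI  r3←0x52

VAL = 0xb4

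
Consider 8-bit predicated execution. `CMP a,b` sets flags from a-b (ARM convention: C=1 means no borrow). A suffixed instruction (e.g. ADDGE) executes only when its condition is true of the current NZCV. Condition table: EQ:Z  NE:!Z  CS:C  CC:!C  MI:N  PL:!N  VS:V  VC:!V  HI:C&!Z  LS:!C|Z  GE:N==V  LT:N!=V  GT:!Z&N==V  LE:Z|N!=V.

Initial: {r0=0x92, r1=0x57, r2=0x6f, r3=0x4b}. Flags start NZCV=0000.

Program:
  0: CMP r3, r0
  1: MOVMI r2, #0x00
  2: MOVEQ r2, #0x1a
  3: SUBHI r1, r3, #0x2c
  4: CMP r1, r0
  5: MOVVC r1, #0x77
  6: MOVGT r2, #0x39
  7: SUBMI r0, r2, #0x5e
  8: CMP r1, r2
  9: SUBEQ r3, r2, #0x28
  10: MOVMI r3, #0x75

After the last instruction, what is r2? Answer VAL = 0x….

VAL = 0x39

0: ✓ CMP  NZCV=1001
1: ✓ MOVMI  r2←0x00
2: · MOVEQ
3: · SUBHI
4: ✓ CMP  NZCV=1001
5: · MOVVC
6: ✓ MOVGT  r2←0x39
7: ✓ SUBMI  r0←0xdb
8: ✓ CMP  NZCV=0010
9: · SUBEQ
10: · MOVMI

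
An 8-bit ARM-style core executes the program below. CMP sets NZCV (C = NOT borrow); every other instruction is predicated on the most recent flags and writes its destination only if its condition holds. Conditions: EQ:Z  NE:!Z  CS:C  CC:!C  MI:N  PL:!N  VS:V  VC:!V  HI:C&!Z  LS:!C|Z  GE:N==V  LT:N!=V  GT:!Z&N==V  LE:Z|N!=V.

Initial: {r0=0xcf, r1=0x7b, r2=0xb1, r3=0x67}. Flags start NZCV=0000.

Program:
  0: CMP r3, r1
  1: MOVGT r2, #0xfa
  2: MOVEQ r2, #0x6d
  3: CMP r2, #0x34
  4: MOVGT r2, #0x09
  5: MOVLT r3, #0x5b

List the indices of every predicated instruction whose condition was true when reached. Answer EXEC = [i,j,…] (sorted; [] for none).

[0] flags=1000 → (cmp)
[1] flags=1000 GT?F → skip
[2] flags=1000 EQ?F → skip
[3] flags=0011 → (cmp)
[4] flags=0011 GT?F → skip
[5] flags=0011 LT?T → r3=0x5b

EXEC = [5]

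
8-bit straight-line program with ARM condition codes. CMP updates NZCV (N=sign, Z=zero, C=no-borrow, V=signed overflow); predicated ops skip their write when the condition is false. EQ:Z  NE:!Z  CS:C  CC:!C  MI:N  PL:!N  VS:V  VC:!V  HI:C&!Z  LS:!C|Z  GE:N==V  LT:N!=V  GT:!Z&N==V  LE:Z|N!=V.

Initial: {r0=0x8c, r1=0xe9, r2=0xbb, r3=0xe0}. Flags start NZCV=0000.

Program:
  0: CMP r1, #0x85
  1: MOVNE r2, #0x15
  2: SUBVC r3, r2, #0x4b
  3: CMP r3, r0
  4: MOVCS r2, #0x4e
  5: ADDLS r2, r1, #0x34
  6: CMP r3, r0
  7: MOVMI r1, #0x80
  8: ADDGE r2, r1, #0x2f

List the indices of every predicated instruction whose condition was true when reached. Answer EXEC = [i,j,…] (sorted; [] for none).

[0] flags=0010 → (cmp)
[1] flags=0010 NE?T → r2=0x15
[2] flags=0010 VC?T → r3=0xca
[3] flags=0010 → (cmp)
[4] flags=0010 CS?T → r2=0x4e
[5] flags=0010 LS?F → skip
[6] flags=0010 → (cmp)
[7] flags=0010 MI?F → skip
[8] flags=0010 GE?T → r2=0x18

EXEC = [1,2,4,8]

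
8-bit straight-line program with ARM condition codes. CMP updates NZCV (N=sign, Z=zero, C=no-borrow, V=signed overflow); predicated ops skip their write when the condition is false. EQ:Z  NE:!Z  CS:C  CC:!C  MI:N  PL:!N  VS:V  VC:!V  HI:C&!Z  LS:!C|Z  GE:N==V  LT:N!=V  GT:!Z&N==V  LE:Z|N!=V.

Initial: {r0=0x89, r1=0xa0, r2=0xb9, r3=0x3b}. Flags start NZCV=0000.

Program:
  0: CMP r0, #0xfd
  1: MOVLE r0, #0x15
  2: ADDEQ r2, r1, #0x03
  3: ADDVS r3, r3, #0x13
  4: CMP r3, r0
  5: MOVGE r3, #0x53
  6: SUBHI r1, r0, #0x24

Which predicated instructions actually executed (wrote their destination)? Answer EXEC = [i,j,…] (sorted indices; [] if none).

EXEC = [1,5,6]

0: ✓ CMP  NZCV=1000
1: ✓ MOVLE  r0←0x15
2: · ADDEQ
3: · ADDVS
4: ✓ CMP  NZCV=0010
5: ✓ MOVGE  r3←0x53
6: ✓ SUBHI  r1←0xf1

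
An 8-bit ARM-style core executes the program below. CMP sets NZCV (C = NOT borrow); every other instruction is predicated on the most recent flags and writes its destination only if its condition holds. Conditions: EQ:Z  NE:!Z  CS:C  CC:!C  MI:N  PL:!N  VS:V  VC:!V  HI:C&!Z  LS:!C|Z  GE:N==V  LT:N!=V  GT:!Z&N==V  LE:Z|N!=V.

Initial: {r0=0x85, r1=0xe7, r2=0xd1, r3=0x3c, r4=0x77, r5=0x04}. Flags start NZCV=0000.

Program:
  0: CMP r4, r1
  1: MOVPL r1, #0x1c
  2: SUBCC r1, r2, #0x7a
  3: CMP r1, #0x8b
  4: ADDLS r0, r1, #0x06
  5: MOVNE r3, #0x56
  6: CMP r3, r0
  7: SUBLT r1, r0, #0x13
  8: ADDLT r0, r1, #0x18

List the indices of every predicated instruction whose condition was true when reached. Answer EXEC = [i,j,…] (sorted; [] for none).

EXEC = [2,4,5,7,8]

0: ✓ CMP  NZCV=1001
1: · MOVPL
2: ✓ SUBCC  r1←0x57
3: ✓ CMP  NZCV=1001
4: ✓ ADDLS  r0←0x5d
5: ✓ MOVNE  r3←0x56
6: ✓ CMP  NZCV=1000
7: ✓ SUBLT  r1←0x4a
8: ✓ ADDLT  r0←0x62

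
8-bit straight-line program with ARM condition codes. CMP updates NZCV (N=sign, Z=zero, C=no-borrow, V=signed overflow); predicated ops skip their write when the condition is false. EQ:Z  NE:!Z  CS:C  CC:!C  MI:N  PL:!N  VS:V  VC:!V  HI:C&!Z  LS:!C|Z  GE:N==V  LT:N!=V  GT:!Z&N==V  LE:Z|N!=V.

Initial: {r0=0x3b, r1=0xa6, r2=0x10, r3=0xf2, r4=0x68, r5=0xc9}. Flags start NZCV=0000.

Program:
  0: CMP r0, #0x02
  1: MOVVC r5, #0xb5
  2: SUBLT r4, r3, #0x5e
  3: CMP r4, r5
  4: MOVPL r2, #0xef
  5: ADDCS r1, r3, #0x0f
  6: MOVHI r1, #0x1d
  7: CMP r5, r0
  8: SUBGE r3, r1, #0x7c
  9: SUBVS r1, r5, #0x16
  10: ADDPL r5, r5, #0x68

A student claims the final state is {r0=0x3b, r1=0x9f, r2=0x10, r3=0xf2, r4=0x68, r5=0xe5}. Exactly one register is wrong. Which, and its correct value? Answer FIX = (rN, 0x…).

FIX = (r5, 0x1d)

0: ✓ CMP  NZCV=0010
1: ✓ MOVVC  r5←0xb5
2: · SUBLT
3: ✓ CMP  NZCV=1001
4: · MOVPL
5: · ADDCS
6: · MOVHI
7: ✓ CMP  NZCV=0011
8: · SUBGE
9: ✓ SUBVS  r1←0x9f
10: ✓ ADDPL  r5←0x1d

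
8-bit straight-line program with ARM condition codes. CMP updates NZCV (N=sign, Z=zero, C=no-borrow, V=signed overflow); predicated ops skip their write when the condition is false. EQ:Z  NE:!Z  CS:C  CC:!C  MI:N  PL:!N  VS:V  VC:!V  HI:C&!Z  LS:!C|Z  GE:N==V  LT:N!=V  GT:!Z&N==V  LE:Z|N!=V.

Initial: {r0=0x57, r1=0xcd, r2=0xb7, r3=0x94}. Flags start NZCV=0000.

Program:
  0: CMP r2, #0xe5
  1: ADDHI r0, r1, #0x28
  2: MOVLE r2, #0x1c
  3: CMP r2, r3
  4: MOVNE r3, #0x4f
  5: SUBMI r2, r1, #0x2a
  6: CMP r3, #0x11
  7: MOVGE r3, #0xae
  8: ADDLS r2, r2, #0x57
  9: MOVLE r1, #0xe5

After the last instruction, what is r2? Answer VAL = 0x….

VAL = 0xa3

[0] flags=1000 → (cmp)
[1] flags=1000 HI?F → skip
[2] flags=1000 LE?T → r2=0x1c
[3] flags=1001 → (cmp)
[4] flags=1001 NE?T → r3=0x4f
[5] flags=1001 MI?T → r2=0xa3
[6] flags=0010 → (cmp)
[7] flags=0010 GE?T → r3=0xae
[8] flags=0010 LS?F → skip
[9] flags=0010 LE?F → skip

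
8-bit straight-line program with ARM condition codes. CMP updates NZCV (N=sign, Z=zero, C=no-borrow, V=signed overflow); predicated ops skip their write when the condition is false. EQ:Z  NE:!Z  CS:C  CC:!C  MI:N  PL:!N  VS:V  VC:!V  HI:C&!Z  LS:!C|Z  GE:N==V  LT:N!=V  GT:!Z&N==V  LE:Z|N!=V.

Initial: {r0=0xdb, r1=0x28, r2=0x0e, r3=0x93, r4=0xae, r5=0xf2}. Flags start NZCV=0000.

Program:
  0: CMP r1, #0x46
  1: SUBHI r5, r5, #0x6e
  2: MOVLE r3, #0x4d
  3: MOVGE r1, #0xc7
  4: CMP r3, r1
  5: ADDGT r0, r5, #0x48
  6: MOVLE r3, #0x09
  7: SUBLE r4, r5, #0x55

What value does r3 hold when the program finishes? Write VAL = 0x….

VAL = 0x4d

0: ✓ CMP  NZCV=1000
1: · SUBHI
2: ✓ MOVLE  r3←0x4d
3: · MOVGE
4: ✓ CMP  NZCV=0010
5: ✓ ADDGT  r0←0x3a
6: · MOVLE
7: · SUBLE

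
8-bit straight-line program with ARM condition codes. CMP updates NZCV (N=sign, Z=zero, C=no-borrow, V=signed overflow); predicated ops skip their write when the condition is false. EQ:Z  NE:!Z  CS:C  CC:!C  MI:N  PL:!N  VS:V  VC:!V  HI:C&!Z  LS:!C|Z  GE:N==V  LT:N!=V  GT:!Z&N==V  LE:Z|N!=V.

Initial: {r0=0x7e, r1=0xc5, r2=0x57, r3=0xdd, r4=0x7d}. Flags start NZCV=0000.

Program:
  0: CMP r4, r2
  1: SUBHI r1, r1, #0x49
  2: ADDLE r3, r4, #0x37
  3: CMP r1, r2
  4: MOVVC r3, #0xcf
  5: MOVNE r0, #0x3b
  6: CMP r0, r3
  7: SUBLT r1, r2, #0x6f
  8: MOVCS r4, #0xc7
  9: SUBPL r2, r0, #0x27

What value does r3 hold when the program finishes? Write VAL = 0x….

VAL = 0xcf

0: ✓ CMP  NZCV=0010
1: ✓ SUBHI  r1←0x7c
2: · ADDLE
3: ✓ CMP  NZCV=0010
4: ✓ MOVVC  r3←0xcf
5: ✓ MOVNE  r0←0x3b
6: ✓ CMP  NZCV=0000
7: · SUBLT
8: · MOVCS
9: ✓ SUBPL  r2←0x14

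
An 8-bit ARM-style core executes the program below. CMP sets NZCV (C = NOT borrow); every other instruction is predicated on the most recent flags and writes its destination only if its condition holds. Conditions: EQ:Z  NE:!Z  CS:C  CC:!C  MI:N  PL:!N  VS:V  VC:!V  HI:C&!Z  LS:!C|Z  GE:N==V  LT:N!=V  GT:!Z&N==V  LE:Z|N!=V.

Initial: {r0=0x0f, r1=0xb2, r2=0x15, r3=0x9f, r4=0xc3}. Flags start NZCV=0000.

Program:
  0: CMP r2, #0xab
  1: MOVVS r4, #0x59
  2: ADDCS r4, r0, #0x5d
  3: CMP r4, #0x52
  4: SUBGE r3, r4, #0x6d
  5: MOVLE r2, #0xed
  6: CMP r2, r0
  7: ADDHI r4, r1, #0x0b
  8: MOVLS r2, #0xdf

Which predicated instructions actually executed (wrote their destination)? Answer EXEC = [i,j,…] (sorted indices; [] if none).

0: ✓ CMP  NZCV=0000
1: · MOVVS
2: · ADDCS
3: ✓ CMP  NZCV=0011
4: · SUBGE
5: ✓ MOVLE  r2←0xed
6: ✓ CMP  NZCV=1010
7: ✓ ADDHI  r4←0xbd
8: · MOVLS

EXEC = [5,7]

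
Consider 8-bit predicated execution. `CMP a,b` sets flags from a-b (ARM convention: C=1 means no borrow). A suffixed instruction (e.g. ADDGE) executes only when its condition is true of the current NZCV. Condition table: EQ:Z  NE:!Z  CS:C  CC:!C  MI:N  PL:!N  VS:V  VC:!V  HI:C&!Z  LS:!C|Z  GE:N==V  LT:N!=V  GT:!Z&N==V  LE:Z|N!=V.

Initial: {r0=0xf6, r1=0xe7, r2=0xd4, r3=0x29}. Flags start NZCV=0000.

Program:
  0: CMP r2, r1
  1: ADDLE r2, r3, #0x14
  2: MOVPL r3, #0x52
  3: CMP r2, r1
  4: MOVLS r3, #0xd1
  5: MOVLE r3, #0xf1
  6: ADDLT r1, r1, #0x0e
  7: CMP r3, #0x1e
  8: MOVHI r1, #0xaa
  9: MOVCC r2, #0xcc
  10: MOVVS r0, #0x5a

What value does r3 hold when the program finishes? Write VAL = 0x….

0: ✓ CMP  NZCV=1000
1: ✓ ADDLE  r2←0x3d
2: · MOVPL
3: ✓ CMP  NZCV=0000
4: ✓ MOVLS  r3←0xd1
5: · MOVLE
6: · ADDLT
7: ✓ CMP  NZCV=1010
8: ✓ MOVHI  r1←0xaa
9: · MOVCC
10: · MOVVS

VAL = 0xd1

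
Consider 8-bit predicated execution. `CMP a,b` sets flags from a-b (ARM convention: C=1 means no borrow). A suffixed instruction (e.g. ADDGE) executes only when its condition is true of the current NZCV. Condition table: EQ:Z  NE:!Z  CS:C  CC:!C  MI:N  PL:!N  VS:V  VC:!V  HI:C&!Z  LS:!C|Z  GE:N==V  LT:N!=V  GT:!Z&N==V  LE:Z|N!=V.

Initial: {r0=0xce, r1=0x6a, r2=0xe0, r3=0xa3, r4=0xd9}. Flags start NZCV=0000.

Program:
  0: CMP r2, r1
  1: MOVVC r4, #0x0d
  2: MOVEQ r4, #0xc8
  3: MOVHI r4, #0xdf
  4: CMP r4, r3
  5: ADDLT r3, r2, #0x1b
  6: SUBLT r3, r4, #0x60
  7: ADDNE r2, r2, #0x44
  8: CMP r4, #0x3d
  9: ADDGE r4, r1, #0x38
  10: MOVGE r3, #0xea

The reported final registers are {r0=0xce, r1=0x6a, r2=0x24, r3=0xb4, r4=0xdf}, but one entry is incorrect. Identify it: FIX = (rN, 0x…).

FIX = (r3, 0xa3)

[0] flags=0011 → (cmp)
[1] flags=0011 VC?F → skip
[2] flags=0011 EQ?F → skip
[3] flags=0011 HI?T → r4=0xdf
[4] flags=0010 → (cmp)
[5] flags=0010 LT?F → skip
[6] flags=0010 LT?F → skip
[7] flags=0010 NE?T → r2=0x24
[8] flags=1010 → (cmp)
[9] flags=1010 GE?F → skip
[10] flags=1010 GE?F → skip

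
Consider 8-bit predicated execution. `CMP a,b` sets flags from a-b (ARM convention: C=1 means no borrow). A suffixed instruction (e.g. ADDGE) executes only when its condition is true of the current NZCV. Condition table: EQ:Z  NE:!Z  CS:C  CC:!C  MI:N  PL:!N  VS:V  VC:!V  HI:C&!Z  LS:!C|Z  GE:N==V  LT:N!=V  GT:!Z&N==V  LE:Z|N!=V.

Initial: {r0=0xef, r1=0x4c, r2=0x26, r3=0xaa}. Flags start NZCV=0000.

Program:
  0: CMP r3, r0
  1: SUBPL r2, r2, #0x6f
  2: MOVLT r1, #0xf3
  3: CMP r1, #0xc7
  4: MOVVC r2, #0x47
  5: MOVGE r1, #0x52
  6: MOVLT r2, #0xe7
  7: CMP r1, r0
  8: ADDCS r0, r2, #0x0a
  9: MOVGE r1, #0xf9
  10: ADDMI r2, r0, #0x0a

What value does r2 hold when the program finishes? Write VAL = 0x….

VAL = 0x47

[0] flags=1000 → (cmp)
[1] flags=1000 PL?F → skip
[2] flags=1000 LT?T → r1=0xf3
[3] flags=0010 → (cmp)
[4] flags=0010 VC?T → r2=0x47
[5] flags=0010 GE?T → r1=0x52
[6] flags=0010 LT?F → skip
[7] flags=0000 → (cmp)
[8] flags=0000 CS?F → skip
[9] flags=0000 GE?T → r1=0xf9
[10] flags=0000 MI?F → skip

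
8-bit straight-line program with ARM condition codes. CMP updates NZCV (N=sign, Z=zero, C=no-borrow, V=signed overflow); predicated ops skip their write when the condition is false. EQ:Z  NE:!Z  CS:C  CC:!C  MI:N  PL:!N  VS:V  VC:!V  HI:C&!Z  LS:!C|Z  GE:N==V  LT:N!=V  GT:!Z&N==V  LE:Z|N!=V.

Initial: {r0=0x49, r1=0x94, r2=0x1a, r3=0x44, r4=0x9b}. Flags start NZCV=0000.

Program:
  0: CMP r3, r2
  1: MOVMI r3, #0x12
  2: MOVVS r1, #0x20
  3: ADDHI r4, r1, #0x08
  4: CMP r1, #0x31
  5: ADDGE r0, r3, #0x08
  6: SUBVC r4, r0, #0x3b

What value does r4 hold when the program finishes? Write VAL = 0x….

VAL = 0x9c

0: ✓ CMP  NZCV=0010
1: · MOVMI
2: · MOVVS
3: ✓ ADDHI  r4←0x9c
4: ✓ CMP  NZCV=0011
5: · ADDGE
6: · SUBVC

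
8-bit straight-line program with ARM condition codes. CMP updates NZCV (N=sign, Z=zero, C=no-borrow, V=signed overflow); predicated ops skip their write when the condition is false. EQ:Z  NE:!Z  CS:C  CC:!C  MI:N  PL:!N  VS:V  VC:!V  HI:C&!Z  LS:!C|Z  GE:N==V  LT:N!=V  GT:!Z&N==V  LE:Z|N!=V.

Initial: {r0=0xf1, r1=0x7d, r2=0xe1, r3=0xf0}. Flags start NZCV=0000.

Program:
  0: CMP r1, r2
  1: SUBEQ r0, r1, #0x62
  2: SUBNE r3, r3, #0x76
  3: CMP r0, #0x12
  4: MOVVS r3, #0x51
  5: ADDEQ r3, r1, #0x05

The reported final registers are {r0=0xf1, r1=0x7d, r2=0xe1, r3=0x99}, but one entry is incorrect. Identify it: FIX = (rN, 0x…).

FIX = (r3, 0x7a)

[0] flags=1001 → (cmp)
[1] flags=1001 EQ?F → skip
[2] flags=1001 NE?T → r3=0x7a
[3] flags=1010 → (cmp)
[4] flags=1010 VS?F → skip
[5] flags=1010 EQ?F → skip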